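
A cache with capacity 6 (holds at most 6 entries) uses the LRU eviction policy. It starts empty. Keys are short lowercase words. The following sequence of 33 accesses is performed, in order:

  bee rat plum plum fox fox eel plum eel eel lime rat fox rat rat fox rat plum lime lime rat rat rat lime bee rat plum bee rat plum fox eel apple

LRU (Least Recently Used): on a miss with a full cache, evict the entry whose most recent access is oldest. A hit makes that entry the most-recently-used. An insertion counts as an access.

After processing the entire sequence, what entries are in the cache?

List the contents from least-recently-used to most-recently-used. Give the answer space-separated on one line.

LRU simulation (capacity=6):
  1. access bee: MISS. Cache (LRU->MRU): [bee]
  2. access rat: MISS. Cache (LRU->MRU): [bee rat]
  3. access plum: MISS. Cache (LRU->MRU): [bee rat plum]
  4. access plum: HIT. Cache (LRU->MRU): [bee rat plum]
  5. access fox: MISS. Cache (LRU->MRU): [bee rat plum fox]
  6. access fox: HIT. Cache (LRU->MRU): [bee rat plum fox]
  7. access eel: MISS. Cache (LRU->MRU): [bee rat plum fox eel]
  8. access plum: HIT. Cache (LRU->MRU): [bee rat fox eel plum]
  9. access eel: HIT. Cache (LRU->MRU): [bee rat fox plum eel]
  10. access eel: HIT. Cache (LRU->MRU): [bee rat fox plum eel]
  11. access lime: MISS. Cache (LRU->MRU): [bee rat fox plum eel lime]
  12. access rat: HIT. Cache (LRU->MRU): [bee fox plum eel lime rat]
  13. access fox: HIT. Cache (LRU->MRU): [bee plum eel lime rat fox]
  14. access rat: HIT. Cache (LRU->MRU): [bee plum eel lime fox rat]
  15. access rat: HIT. Cache (LRU->MRU): [bee plum eel lime fox rat]
  16. access fox: HIT. Cache (LRU->MRU): [bee plum eel lime rat fox]
  17. access rat: HIT. Cache (LRU->MRU): [bee plum eel lime fox rat]
  18. access plum: HIT. Cache (LRU->MRU): [bee eel lime fox rat plum]
  19. access lime: HIT. Cache (LRU->MRU): [bee eel fox rat plum lime]
  20. access lime: HIT. Cache (LRU->MRU): [bee eel fox rat plum lime]
  21. access rat: HIT. Cache (LRU->MRU): [bee eel fox plum lime rat]
  22. access rat: HIT. Cache (LRU->MRU): [bee eel fox plum lime rat]
  23. access rat: HIT. Cache (LRU->MRU): [bee eel fox plum lime rat]
  24. access lime: HIT. Cache (LRU->MRU): [bee eel fox plum rat lime]
  25. access bee: HIT. Cache (LRU->MRU): [eel fox plum rat lime bee]
  26. access rat: HIT. Cache (LRU->MRU): [eel fox plum lime bee rat]
  27. access plum: HIT. Cache (LRU->MRU): [eel fox lime bee rat plum]
  28. access bee: HIT. Cache (LRU->MRU): [eel fox lime rat plum bee]
  29. access rat: HIT. Cache (LRU->MRU): [eel fox lime plum bee rat]
  30. access plum: HIT. Cache (LRU->MRU): [eel fox lime bee rat plum]
  31. access fox: HIT. Cache (LRU->MRU): [eel lime bee rat plum fox]
  32. access eel: HIT. Cache (LRU->MRU): [lime bee rat plum fox eel]
  33. access apple: MISS, evict lime. Cache (LRU->MRU): [bee rat plum fox eel apple]
Total: 26 hits, 7 misses, 1 evictions

Answer: bee rat plum fox eel apple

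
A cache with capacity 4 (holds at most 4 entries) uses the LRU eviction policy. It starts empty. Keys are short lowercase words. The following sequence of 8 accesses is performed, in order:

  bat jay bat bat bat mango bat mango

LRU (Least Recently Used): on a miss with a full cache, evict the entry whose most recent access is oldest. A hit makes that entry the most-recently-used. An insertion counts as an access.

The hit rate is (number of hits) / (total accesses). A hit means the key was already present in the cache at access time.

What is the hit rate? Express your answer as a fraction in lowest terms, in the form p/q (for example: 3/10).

LRU simulation (capacity=4):
  1. access bat: MISS. Cache (LRU->MRU): [bat]
  2. access jay: MISS. Cache (LRU->MRU): [bat jay]
  3. access bat: HIT. Cache (LRU->MRU): [jay bat]
  4. access bat: HIT. Cache (LRU->MRU): [jay bat]
  5. access bat: HIT. Cache (LRU->MRU): [jay bat]
  6. access mango: MISS. Cache (LRU->MRU): [jay bat mango]
  7. access bat: HIT. Cache (LRU->MRU): [jay mango bat]
  8. access mango: HIT. Cache (LRU->MRU): [jay bat mango]
Total: 5 hits, 3 misses, 0 evictions

Hit rate = 5/8

Answer: 5/8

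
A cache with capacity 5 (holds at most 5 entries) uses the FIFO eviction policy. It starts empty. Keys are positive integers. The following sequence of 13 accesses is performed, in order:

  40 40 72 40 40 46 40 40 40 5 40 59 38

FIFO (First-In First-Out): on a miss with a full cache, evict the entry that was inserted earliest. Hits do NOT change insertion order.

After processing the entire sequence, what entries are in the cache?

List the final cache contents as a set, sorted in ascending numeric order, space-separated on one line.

Answer: 5 38 46 59 72

Derivation:
FIFO simulation (capacity=5):
  1. access 40: MISS. Cache (old->new): [40]
  2. access 40: HIT. Cache (old->new): [40]
  3. access 72: MISS. Cache (old->new): [40 72]
  4. access 40: HIT. Cache (old->new): [40 72]
  5. access 40: HIT. Cache (old->new): [40 72]
  6. access 46: MISS. Cache (old->new): [40 72 46]
  7. access 40: HIT. Cache (old->new): [40 72 46]
  8. access 40: HIT. Cache (old->new): [40 72 46]
  9. access 40: HIT. Cache (old->new): [40 72 46]
  10. access 5: MISS. Cache (old->new): [40 72 46 5]
  11. access 40: HIT. Cache (old->new): [40 72 46 5]
  12. access 59: MISS. Cache (old->new): [40 72 46 5 59]
  13. access 38: MISS, evict 40. Cache (old->new): [72 46 5 59 38]
Total: 7 hits, 6 misses, 1 evictions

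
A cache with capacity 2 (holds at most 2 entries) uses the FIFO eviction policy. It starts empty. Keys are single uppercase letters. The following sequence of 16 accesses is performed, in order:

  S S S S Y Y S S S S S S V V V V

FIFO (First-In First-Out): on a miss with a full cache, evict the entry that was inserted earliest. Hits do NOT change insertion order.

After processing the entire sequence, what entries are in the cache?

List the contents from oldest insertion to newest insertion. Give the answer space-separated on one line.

Answer: Y V

Derivation:
FIFO simulation (capacity=2):
  1. access S: MISS. Cache (old->new): [S]
  2. access S: HIT. Cache (old->new): [S]
  3. access S: HIT. Cache (old->new): [S]
  4. access S: HIT. Cache (old->new): [S]
  5. access Y: MISS. Cache (old->new): [S Y]
  6. access Y: HIT. Cache (old->new): [S Y]
  7. access S: HIT. Cache (old->new): [S Y]
  8. access S: HIT. Cache (old->new): [S Y]
  9. access S: HIT. Cache (old->new): [S Y]
  10. access S: HIT. Cache (old->new): [S Y]
  11. access S: HIT. Cache (old->new): [S Y]
  12. access S: HIT. Cache (old->new): [S Y]
  13. access V: MISS, evict S. Cache (old->new): [Y V]
  14. access V: HIT. Cache (old->new): [Y V]
  15. access V: HIT. Cache (old->new): [Y V]
  16. access V: HIT. Cache (old->new): [Y V]
Total: 13 hits, 3 misses, 1 evictions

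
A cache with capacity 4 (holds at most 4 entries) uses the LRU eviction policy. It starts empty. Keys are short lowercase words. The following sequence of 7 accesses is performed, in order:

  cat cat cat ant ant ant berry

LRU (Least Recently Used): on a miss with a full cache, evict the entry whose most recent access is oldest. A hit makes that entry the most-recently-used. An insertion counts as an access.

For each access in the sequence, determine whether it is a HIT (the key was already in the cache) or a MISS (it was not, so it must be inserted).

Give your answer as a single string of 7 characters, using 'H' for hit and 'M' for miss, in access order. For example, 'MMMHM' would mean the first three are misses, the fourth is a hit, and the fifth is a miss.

LRU simulation (capacity=4):
  1. access cat: MISS. Cache (LRU->MRU): [cat]
  2. access cat: HIT. Cache (LRU->MRU): [cat]
  3. access cat: HIT. Cache (LRU->MRU): [cat]
  4. access ant: MISS. Cache (LRU->MRU): [cat ant]
  5. access ant: HIT. Cache (LRU->MRU): [cat ant]
  6. access ant: HIT. Cache (LRU->MRU): [cat ant]
  7. access berry: MISS. Cache (LRU->MRU): [cat ant berry]
Total: 4 hits, 3 misses, 0 evictions

Answer: MHHMHHM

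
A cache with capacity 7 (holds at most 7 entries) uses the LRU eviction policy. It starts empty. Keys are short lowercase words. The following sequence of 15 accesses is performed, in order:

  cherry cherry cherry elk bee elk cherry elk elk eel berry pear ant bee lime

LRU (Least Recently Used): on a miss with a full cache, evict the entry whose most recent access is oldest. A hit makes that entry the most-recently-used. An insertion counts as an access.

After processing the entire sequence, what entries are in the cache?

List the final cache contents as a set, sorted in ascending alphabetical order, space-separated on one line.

LRU simulation (capacity=7):
  1. access cherry: MISS. Cache (LRU->MRU): [cherry]
  2. access cherry: HIT. Cache (LRU->MRU): [cherry]
  3. access cherry: HIT. Cache (LRU->MRU): [cherry]
  4. access elk: MISS. Cache (LRU->MRU): [cherry elk]
  5. access bee: MISS. Cache (LRU->MRU): [cherry elk bee]
  6. access elk: HIT. Cache (LRU->MRU): [cherry bee elk]
  7. access cherry: HIT. Cache (LRU->MRU): [bee elk cherry]
  8. access elk: HIT. Cache (LRU->MRU): [bee cherry elk]
  9. access elk: HIT. Cache (LRU->MRU): [bee cherry elk]
  10. access eel: MISS. Cache (LRU->MRU): [bee cherry elk eel]
  11. access berry: MISS. Cache (LRU->MRU): [bee cherry elk eel berry]
  12. access pear: MISS. Cache (LRU->MRU): [bee cherry elk eel berry pear]
  13. access ant: MISS. Cache (LRU->MRU): [bee cherry elk eel berry pear ant]
  14. access bee: HIT. Cache (LRU->MRU): [cherry elk eel berry pear ant bee]
  15. access lime: MISS, evict cherry. Cache (LRU->MRU): [elk eel berry pear ant bee lime]
Total: 7 hits, 8 misses, 1 evictions

Answer: ant bee berry eel elk lime pear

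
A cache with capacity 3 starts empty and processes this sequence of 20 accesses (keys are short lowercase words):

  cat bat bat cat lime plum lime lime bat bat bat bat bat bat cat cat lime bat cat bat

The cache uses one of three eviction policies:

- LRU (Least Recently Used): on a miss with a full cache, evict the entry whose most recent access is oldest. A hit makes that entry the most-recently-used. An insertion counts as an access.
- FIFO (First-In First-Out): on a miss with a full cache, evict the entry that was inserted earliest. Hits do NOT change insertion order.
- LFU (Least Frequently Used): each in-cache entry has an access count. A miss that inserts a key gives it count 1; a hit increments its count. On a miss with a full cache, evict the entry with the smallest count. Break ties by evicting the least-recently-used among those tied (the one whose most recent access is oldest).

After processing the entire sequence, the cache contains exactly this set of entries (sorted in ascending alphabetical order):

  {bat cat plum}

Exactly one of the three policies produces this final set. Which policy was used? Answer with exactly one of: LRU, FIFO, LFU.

Simulating under each policy and comparing final sets:
  LRU: final set = {bat cat lime} -> differs
  FIFO: final set = {bat cat plum} -> MATCHES target
  LFU: final set = {bat cat lime} -> differs
Only FIFO produces the target set.

Answer: FIFO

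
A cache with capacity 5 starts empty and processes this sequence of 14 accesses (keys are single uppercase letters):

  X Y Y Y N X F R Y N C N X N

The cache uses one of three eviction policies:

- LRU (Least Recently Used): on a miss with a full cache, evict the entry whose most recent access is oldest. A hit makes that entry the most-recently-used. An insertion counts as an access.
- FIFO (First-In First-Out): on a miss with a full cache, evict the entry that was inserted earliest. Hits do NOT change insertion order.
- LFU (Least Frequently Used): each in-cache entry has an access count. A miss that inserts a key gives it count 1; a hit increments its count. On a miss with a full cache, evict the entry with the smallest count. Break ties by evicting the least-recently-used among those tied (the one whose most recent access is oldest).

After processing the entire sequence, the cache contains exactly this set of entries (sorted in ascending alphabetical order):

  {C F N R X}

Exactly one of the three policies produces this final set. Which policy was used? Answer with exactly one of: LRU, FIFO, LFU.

Simulating under each policy and comparing final sets:
  LRU: final set = {C N R X Y} -> differs
  FIFO: final set = {C F N R X} -> MATCHES target
  LFU: final set = {C N R X Y} -> differs
Only FIFO produces the target set.

Answer: FIFO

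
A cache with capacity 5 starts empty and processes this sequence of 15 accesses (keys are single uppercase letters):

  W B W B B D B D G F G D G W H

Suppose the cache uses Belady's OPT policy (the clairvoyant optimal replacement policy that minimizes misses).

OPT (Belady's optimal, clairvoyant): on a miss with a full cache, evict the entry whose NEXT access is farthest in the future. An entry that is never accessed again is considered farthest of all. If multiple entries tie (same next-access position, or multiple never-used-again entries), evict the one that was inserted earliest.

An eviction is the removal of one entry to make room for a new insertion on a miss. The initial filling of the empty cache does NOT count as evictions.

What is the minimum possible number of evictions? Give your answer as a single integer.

OPT (Belady) simulation (capacity=5):
  1. access W: MISS. Cache: [W]
  2. access B: MISS. Cache: [W B]
  3. access W: HIT. Next use of W: step 14. Cache: [W B]
  4. access B: HIT. Next use of B: step 5. Cache: [W B]
  5. access B: HIT. Next use of B: step 7. Cache: [W B]
  6. access D: MISS. Cache: [W B D]
  7. access B: HIT. Next use of B: never. Cache: [W B D]
  8. access D: HIT. Next use of D: step 12. Cache: [W B D]
  9. access G: MISS. Cache: [W B D G]
  10. access F: MISS. Cache: [W B D G F]
  11. access G: HIT. Next use of G: step 13. Cache: [W B D G F]
  12. access D: HIT. Next use of D: never. Cache: [W B D G F]
  13. access G: HIT. Next use of G: never. Cache: [W B D G F]
  14. access W: HIT. Next use of W: never. Cache: [W B D G F]
  15. access H: MISS, evict W (next use: never). Cache: [B D G F H]
Total: 9 hits, 6 misses, 1 evictions

Answer: 1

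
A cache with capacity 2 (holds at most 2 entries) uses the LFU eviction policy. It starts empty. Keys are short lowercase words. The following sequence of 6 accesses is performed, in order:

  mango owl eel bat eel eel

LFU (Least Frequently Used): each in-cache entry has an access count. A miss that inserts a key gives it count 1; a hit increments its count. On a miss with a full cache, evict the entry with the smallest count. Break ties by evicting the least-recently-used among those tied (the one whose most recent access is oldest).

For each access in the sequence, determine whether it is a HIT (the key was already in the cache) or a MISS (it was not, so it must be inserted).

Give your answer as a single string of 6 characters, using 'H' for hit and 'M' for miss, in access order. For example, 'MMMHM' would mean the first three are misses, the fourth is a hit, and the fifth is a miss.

Answer: MMMMHH

Derivation:
LFU simulation (capacity=2):
  1. access mango: MISS. Cache: [mango(c=1)]
  2. access owl: MISS. Cache: [mango(c=1) owl(c=1)]
  3. access eel: MISS, evict mango(c=1). Cache: [owl(c=1) eel(c=1)]
  4. access bat: MISS, evict owl(c=1). Cache: [eel(c=1) bat(c=1)]
  5. access eel: HIT, count now 2. Cache: [bat(c=1) eel(c=2)]
  6. access eel: HIT, count now 3. Cache: [bat(c=1) eel(c=3)]
Total: 2 hits, 4 misses, 2 evictions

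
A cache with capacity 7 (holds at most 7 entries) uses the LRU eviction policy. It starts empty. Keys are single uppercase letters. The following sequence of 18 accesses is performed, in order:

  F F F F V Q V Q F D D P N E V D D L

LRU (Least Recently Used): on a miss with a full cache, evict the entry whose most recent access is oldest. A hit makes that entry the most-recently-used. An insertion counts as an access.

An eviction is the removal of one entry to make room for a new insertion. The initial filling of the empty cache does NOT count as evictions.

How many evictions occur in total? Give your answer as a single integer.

LRU simulation (capacity=7):
  1. access F: MISS. Cache (LRU->MRU): [F]
  2. access F: HIT. Cache (LRU->MRU): [F]
  3. access F: HIT. Cache (LRU->MRU): [F]
  4. access F: HIT. Cache (LRU->MRU): [F]
  5. access V: MISS. Cache (LRU->MRU): [F V]
  6. access Q: MISS. Cache (LRU->MRU): [F V Q]
  7. access V: HIT. Cache (LRU->MRU): [F Q V]
  8. access Q: HIT. Cache (LRU->MRU): [F V Q]
  9. access F: HIT. Cache (LRU->MRU): [V Q F]
  10. access D: MISS. Cache (LRU->MRU): [V Q F D]
  11. access D: HIT. Cache (LRU->MRU): [V Q F D]
  12. access P: MISS. Cache (LRU->MRU): [V Q F D P]
  13. access N: MISS. Cache (LRU->MRU): [V Q F D P N]
  14. access E: MISS. Cache (LRU->MRU): [V Q F D P N E]
  15. access V: HIT. Cache (LRU->MRU): [Q F D P N E V]
  16. access D: HIT. Cache (LRU->MRU): [Q F P N E V D]
  17. access D: HIT. Cache (LRU->MRU): [Q F P N E V D]
  18. access L: MISS, evict Q. Cache (LRU->MRU): [F P N E V D L]
Total: 10 hits, 8 misses, 1 evictions

Answer: 1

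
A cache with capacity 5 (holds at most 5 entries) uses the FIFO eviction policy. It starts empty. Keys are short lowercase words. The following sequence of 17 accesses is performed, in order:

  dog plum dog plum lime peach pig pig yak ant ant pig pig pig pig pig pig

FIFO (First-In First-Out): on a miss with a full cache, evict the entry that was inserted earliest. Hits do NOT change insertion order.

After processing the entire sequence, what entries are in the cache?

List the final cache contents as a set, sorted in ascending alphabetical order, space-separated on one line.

FIFO simulation (capacity=5):
  1. access dog: MISS. Cache (old->new): [dog]
  2. access plum: MISS. Cache (old->new): [dog plum]
  3. access dog: HIT. Cache (old->new): [dog plum]
  4. access plum: HIT. Cache (old->new): [dog plum]
  5. access lime: MISS. Cache (old->new): [dog plum lime]
  6. access peach: MISS. Cache (old->new): [dog plum lime peach]
  7. access pig: MISS. Cache (old->new): [dog plum lime peach pig]
  8. access pig: HIT. Cache (old->new): [dog plum lime peach pig]
  9. access yak: MISS, evict dog. Cache (old->new): [plum lime peach pig yak]
  10. access ant: MISS, evict plum. Cache (old->new): [lime peach pig yak ant]
  11. access ant: HIT. Cache (old->new): [lime peach pig yak ant]
  12. access pig: HIT. Cache (old->new): [lime peach pig yak ant]
  13. access pig: HIT. Cache (old->new): [lime peach pig yak ant]
  14. access pig: HIT. Cache (old->new): [lime peach pig yak ant]
  15. access pig: HIT. Cache (old->new): [lime peach pig yak ant]
  16. access pig: HIT. Cache (old->new): [lime peach pig yak ant]
  17. access pig: HIT. Cache (old->new): [lime peach pig yak ant]
Total: 10 hits, 7 misses, 2 evictions

Answer: ant lime peach pig yak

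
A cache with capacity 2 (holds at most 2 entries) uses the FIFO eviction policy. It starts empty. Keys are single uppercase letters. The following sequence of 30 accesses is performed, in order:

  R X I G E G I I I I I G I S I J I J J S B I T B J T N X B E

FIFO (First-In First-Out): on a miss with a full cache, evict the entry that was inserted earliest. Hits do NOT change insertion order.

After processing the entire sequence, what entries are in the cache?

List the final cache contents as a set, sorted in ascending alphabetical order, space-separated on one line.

FIFO simulation (capacity=2):
  1. access R: MISS. Cache (old->new): [R]
  2. access X: MISS. Cache (old->new): [R X]
  3. access I: MISS, evict R. Cache (old->new): [X I]
  4. access G: MISS, evict X. Cache (old->new): [I G]
  5. access E: MISS, evict I. Cache (old->new): [G E]
  6. access G: HIT. Cache (old->new): [G E]
  7. access I: MISS, evict G. Cache (old->new): [E I]
  8. access I: HIT. Cache (old->new): [E I]
  9. access I: HIT. Cache (old->new): [E I]
  10. access I: HIT. Cache (old->new): [E I]
  11. access I: HIT. Cache (old->new): [E I]
  12. access G: MISS, evict E. Cache (old->new): [I G]
  13. access I: HIT. Cache (old->new): [I G]
  14. access S: MISS, evict I. Cache (old->new): [G S]
  15. access I: MISS, evict G. Cache (old->new): [S I]
  16. access J: MISS, evict S. Cache (old->new): [I J]
  17. access I: HIT. Cache (old->new): [I J]
  18. access J: HIT. Cache (old->new): [I J]
  19. access J: HIT. Cache (old->new): [I J]
  20. access S: MISS, evict I. Cache (old->new): [J S]
  21. access B: MISS, evict J. Cache (old->new): [S B]
  22. access I: MISS, evict S. Cache (old->new): [B I]
  23. access T: MISS, evict B. Cache (old->new): [I T]
  24. access B: MISS, evict I. Cache (old->new): [T B]
  25. access J: MISS, evict T. Cache (old->new): [B J]
  26. access T: MISS, evict B. Cache (old->new): [J T]
  27. access N: MISS, evict J. Cache (old->new): [T N]
  28. access X: MISS, evict T. Cache (old->new): [N X]
  29. access B: MISS, evict N. Cache (old->new): [X B]
  30. access E: MISS, evict X. Cache (old->new): [B E]
Total: 9 hits, 21 misses, 19 evictions

Answer: B E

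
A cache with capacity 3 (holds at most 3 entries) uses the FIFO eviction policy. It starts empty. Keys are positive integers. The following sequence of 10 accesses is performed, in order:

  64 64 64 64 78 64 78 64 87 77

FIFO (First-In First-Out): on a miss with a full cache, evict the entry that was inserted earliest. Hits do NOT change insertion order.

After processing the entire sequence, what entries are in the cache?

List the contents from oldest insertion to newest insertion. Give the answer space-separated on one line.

FIFO simulation (capacity=3):
  1. access 64: MISS. Cache (old->new): [64]
  2. access 64: HIT. Cache (old->new): [64]
  3. access 64: HIT. Cache (old->new): [64]
  4. access 64: HIT. Cache (old->new): [64]
  5. access 78: MISS. Cache (old->new): [64 78]
  6. access 64: HIT. Cache (old->new): [64 78]
  7. access 78: HIT. Cache (old->new): [64 78]
  8. access 64: HIT. Cache (old->new): [64 78]
  9. access 87: MISS. Cache (old->new): [64 78 87]
  10. access 77: MISS, evict 64. Cache (old->new): [78 87 77]
Total: 6 hits, 4 misses, 1 evictions

Answer: 78 87 77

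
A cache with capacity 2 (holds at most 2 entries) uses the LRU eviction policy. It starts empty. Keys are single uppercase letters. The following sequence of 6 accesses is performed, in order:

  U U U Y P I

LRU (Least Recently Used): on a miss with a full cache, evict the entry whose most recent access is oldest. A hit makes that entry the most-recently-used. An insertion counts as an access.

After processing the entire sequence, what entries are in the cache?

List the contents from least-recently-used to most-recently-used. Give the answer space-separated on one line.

LRU simulation (capacity=2):
  1. access U: MISS. Cache (LRU->MRU): [U]
  2. access U: HIT. Cache (LRU->MRU): [U]
  3. access U: HIT. Cache (LRU->MRU): [U]
  4. access Y: MISS. Cache (LRU->MRU): [U Y]
  5. access P: MISS, evict U. Cache (LRU->MRU): [Y P]
  6. access I: MISS, evict Y. Cache (LRU->MRU): [P I]
Total: 2 hits, 4 misses, 2 evictions

Answer: P I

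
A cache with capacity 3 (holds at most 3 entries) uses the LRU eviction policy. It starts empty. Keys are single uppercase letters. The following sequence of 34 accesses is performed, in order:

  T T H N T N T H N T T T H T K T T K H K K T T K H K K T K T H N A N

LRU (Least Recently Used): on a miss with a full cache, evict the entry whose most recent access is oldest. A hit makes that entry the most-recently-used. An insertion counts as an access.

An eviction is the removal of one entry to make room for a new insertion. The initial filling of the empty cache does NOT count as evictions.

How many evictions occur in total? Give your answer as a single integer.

Answer: 3

Derivation:
LRU simulation (capacity=3):
  1. access T: MISS. Cache (LRU->MRU): [T]
  2. access T: HIT. Cache (LRU->MRU): [T]
  3. access H: MISS. Cache (LRU->MRU): [T H]
  4. access N: MISS. Cache (LRU->MRU): [T H N]
  5. access T: HIT. Cache (LRU->MRU): [H N T]
  6. access N: HIT. Cache (LRU->MRU): [H T N]
  7. access T: HIT. Cache (LRU->MRU): [H N T]
  8. access H: HIT. Cache (LRU->MRU): [N T H]
  9. access N: HIT. Cache (LRU->MRU): [T H N]
  10. access T: HIT. Cache (LRU->MRU): [H N T]
  11. access T: HIT. Cache (LRU->MRU): [H N T]
  12. access T: HIT. Cache (LRU->MRU): [H N T]
  13. access H: HIT. Cache (LRU->MRU): [N T H]
  14. access T: HIT. Cache (LRU->MRU): [N H T]
  15. access K: MISS, evict N. Cache (LRU->MRU): [H T K]
  16. access T: HIT. Cache (LRU->MRU): [H K T]
  17. access T: HIT. Cache (LRU->MRU): [H K T]
  18. access K: HIT. Cache (LRU->MRU): [H T K]
  19. access H: HIT. Cache (LRU->MRU): [T K H]
  20. access K: HIT. Cache (LRU->MRU): [T H K]
  21. access K: HIT. Cache (LRU->MRU): [T H K]
  22. access T: HIT. Cache (LRU->MRU): [H K T]
  23. access T: HIT. Cache (LRU->MRU): [H K T]
  24. access K: HIT. Cache (LRU->MRU): [H T K]
  25. access H: HIT. Cache (LRU->MRU): [T K H]
  26. access K: HIT. Cache (LRU->MRU): [T H K]
  27. access K: HIT. Cache (LRU->MRU): [T H K]
  28. access T: HIT. Cache (LRU->MRU): [H K T]
  29. access K: HIT. Cache (LRU->MRU): [H T K]
  30. access T: HIT. Cache (LRU->MRU): [H K T]
  31. access H: HIT. Cache (LRU->MRU): [K T H]
  32. access N: MISS, evict K. Cache (LRU->MRU): [T H N]
  33. access A: MISS, evict T. Cache (LRU->MRU): [H N A]
  34. access N: HIT. Cache (LRU->MRU): [H A N]
Total: 28 hits, 6 misses, 3 evictions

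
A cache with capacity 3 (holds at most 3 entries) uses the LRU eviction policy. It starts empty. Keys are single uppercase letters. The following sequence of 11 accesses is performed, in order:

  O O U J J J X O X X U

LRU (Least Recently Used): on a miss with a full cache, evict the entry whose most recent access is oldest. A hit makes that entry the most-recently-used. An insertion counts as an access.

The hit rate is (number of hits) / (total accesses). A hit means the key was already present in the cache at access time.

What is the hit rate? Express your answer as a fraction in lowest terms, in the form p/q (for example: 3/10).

LRU simulation (capacity=3):
  1. access O: MISS. Cache (LRU->MRU): [O]
  2. access O: HIT. Cache (LRU->MRU): [O]
  3. access U: MISS. Cache (LRU->MRU): [O U]
  4. access J: MISS. Cache (LRU->MRU): [O U J]
  5. access J: HIT. Cache (LRU->MRU): [O U J]
  6. access J: HIT. Cache (LRU->MRU): [O U J]
  7. access X: MISS, evict O. Cache (LRU->MRU): [U J X]
  8. access O: MISS, evict U. Cache (LRU->MRU): [J X O]
  9. access X: HIT. Cache (LRU->MRU): [J O X]
  10. access X: HIT. Cache (LRU->MRU): [J O X]
  11. access U: MISS, evict J. Cache (LRU->MRU): [O X U]
Total: 5 hits, 6 misses, 3 evictions

Hit rate = 5/11

Answer: 5/11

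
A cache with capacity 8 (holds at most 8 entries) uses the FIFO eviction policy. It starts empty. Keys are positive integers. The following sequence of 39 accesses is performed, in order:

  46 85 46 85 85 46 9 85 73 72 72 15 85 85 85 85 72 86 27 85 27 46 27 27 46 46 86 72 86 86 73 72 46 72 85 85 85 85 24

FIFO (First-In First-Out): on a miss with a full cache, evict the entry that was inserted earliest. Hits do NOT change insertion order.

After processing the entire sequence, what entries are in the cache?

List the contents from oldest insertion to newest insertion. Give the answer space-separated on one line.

FIFO simulation (capacity=8):
  1. access 46: MISS. Cache (old->new): [46]
  2. access 85: MISS. Cache (old->new): [46 85]
  3. access 46: HIT. Cache (old->new): [46 85]
  4. access 85: HIT. Cache (old->new): [46 85]
  5. access 85: HIT. Cache (old->new): [46 85]
  6. access 46: HIT. Cache (old->new): [46 85]
  7. access 9: MISS. Cache (old->new): [46 85 9]
  8. access 85: HIT. Cache (old->new): [46 85 9]
  9. access 73: MISS. Cache (old->new): [46 85 9 73]
  10. access 72: MISS. Cache (old->new): [46 85 9 73 72]
  11. access 72: HIT. Cache (old->new): [46 85 9 73 72]
  12. access 15: MISS. Cache (old->new): [46 85 9 73 72 15]
  13. access 85: HIT. Cache (old->new): [46 85 9 73 72 15]
  14. access 85: HIT. Cache (old->new): [46 85 9 73 72 15]
  15. access 85: HIT. Cache (old->new): [46 85 9 73 72 15]
  16. access 85: HIT. Cache (old->new): [46 85 9 73 72 15]
  17. access 72: HIT. Cache (old->new): [46 85 9 73 72 15]
  18. access 86: MISS. Cache (old->new): [46 85 9 73 72 15 86]
  19. access 27: MISS. Cache (old->new): [46 85 9 73 72 15 86 27]
  20. access 85: HIT. Cache (old->new): [46 85 9 73 72 15 86 27]
  21. access 27: HIT. Cache (old->new): [46 85 9 73 72 15 86 27]
  22. access 46: HIT. Cache (old->new): [46 85 9 73 72 15 86 27]
  23. access 27: HIT. Cache (old->new): [46 85 9 73 72 15 86 27]
  24. access 27: HIT. Cache (old->new): [46 85 9 73 72 15 86 27]
  25. access 46: HIT. Cache (old->new): [46 85 9 73 72 15 86 27]
  26. access 46: HIT. Cache (old->new): [46 85 9 73 72 15 86 27]
  27. access 86: HIT. Cache (old->new): [46 85 9 73 72 15 86 27]
  28. access 72: HIT. Cache (old->new): [46 85 9 73 72 15 86 27]
  29. access 86: HIT. Cache (old->new): [46 85 9 73 72 15 86 27]
  30. access 86: HIT. Cache (old->new): [46 85 9 73 72 15 86 27]
  31. access 73: HIT. Cache (old->new): [46 85 9 73 72 15 86 27]
  32. access 72: HIT. Cache (old->new): [46 85 9 73 72 15 86 27]
  33. access 46: HIT. Cache (old->new): [46 85 9 73 72 15 86 27]
  34. access 72: HIT. Cache (old->new): [46 85 9 73 72 15 86 27]
  35. access 85: HIT. Cache (old->new): [46 85 9 73 72 15 86 27]
  36. access 85: HIT. Cache (old->new): [46 85 9 73 72 15 86 27]
  37. access 85: HIT. Cache (old->new): [46 85 9 73 72 15 86 27]
  38. access 85: HIT. Cache (old->new): [46 85 9 73 72 15 86 27]
  39. access 24: MISS, evict 46. Cache (old->new): [85 9 73 72 15 86 27 24]
Total: 30 hits, 9 misses, 1 evictions

Answer: 85 9 73 72 15 86 27 24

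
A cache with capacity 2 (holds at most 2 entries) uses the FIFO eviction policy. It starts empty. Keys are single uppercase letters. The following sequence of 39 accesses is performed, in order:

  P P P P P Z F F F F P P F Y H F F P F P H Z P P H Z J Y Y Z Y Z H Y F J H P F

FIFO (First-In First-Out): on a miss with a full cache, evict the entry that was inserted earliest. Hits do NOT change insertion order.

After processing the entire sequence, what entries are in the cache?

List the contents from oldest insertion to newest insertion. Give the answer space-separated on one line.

FIFO simulation (capacity=2):
  1. access P: MISS. Cache (old->new): [P]
  2. access P: HIT. Cache (old->new): [P]
  3. access P: HIT. Cache (old->new): [P]
  4. access P: HIT. Cache (old->new): [P]
  5. access P: HIT. Cache (old->new): [P]
  6. access Z: MISS. Cache (old->new): [P Z]
  7. access F: MISS, evict P. Cache (old->new): [Z F]
  8. access F: HIT. Cache (old->new): [Z F]
  9. access F: HIT. Cache (old->new): [Z F]
  10. access F: HIT. Cache (old->new): [Z F]
  11. access P: MISS, evict Z. Cache (old->new): [F P]
  12. access P: HIT. Cache (old->new): [F P]
  13. access F: HIT. Cache (old->new): [F P]
  14. access Y: MISS, evict F. Cache (old->new): [P Y]
  15. access H: MISS, evict P. Cache (old->new): [Y H]
  16. access F: MISS, evict Y. Cache (old->new): [H F]
  17. access F: HIT. Cache (old->new): [H F]
  18. access P: MISS, evict H. Cache (old->new): [F P]
  19. access F: HIT. Cache (old->new): [F P]
  20. access P: HIT. Cache (old->new): [F P]
  21. access H: MISS, evict F. Cache (old->new): [P H]
  22. access Z: MISS, evict P. Cache (old->new): [H Z]
  23. access P: MISS, evict H. Cache (old->new): [Z P]
  24. access P: HIT. Cache (old->new): [Z P]
  25. access H: MISS, evict Z. Cache (old->new): [P H]
  26. access Z: MISS, evict P. Cache (old->new): [H Z]
  27. access J: MISS, evict H. Cache (old->new): [Z J]
  28. access Y: MISS, evict Z. Cache (old->new): [J Y]
  29. access Y: HIT. Cache (old->new): [J Y]
  30. access Z: MISS, evict J. Cache (old->new): [Y Z]
  31. access Y: HIT. Cache (old->new): [Y Z]
  32. access Z: HIT. Cache (old->new): [Y Z]
  33. access H: MISS, evict Y. Cache (old->new): [Z H]
  34. access Y: MISS, evict Z. Cache (old->new): [H Y]
  35. access F: MISS, evict H. Cache (old->new): [Y F]
  36. access J: MISS, evict Y. Cache (old->new): [F J]
  37. access H: MISS, evict F. Cache (old->new): [J H]
  38. access P: MISS, evict J. Cache (old->new): [H P]
  39. access F: MISS, evict H. Cache (old->new): [P F]
Total: 16 hits, 23 misses, 21 evictions

Answer: P F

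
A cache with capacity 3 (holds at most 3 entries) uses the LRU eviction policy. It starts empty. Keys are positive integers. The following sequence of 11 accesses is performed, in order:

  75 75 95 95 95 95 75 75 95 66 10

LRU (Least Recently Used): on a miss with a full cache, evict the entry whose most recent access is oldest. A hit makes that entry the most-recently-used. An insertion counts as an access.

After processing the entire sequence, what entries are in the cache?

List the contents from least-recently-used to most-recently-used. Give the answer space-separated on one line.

Answer: 95 66 10

Derivation:
LRU simulation (capacity=3):
  1. access 75: MISS. Cache (LRU->MRU): [75]
  2. access 75: HIT. Cache (LRU->MRU): [75]
  3. access 95: MISS. Cache (LRU->MRU): [75 95]
  4. access 95: HIT. Cache (LRU->MRU): [75 95]
  5. access 95: HIT. Cache (LRU->MRU): [75 95]
  6. access 95: HIT. Cache (LRU->MRU): [75 95]
  7. access 75: HIT. Cache (LRU->MRU): [95 75]
  8. access 75: HIT. Cache (LRU->MRU): [95 75]
  9. access 95: HIT. Cache (LRU->MRU): [75 95]
  10. access 66: MISS. Cache (LRU->MRU): [75 95 66]
  11. access 10: MISS, evict 75. Cache (LRU->MRU): [95 66 10]
Total: 7 hits, 4 misses, 1 evictions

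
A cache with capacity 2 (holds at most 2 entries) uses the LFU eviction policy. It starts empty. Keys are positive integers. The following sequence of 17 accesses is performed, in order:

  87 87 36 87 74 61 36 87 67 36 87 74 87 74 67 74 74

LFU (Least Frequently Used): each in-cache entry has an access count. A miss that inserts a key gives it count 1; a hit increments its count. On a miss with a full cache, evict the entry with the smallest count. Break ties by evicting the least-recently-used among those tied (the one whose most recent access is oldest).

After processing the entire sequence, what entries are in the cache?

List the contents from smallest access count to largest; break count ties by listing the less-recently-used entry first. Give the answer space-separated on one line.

LFU simulation (capacity=2):
  1. access 87: MISS. Cache: [87(c=1)]
  2. access 87: HIT, count now 2. Cache: [87(c=2)]
  3. access 36: MISS. Cache: [36(c=1) 87(c=2)]
  4. access 87: HIT, count now 3. Cache: [36(c=1) 87(c=3)]
  5. access 74: MISS, evict 36(c=1). Cache: [74(c=1) 87(c=3)]
  6. access 61: MISS, evict 74(c=1). Cache: [61(c=1) 87(c=3)]
  7. access 36: MISS, evict 61(c=1). Cache: [36(c=1) 87(c=3)]
  8. access 87: HIT, count now 4. Cache: [36(c=1) 87(c=4)]
  9. access 67: MISS, evict 36(c=1). Cache: [67(c=1) 87(c=4)]
  10. access 36: MISS, evict 67(c=1). Cache: [36(c=1) 87(c=4)]
  11. access 87: HIT, count now 5. Cache: [36(c=1) 87(c=5)]
  12. access 74: MISS, evict 36(c=1). Cache: [74(c=1) 87(c=5)]
  13. access 87: HIT, count now 6. Cache: [74(c=1) 87(c=6)]
  14. access 74: HIT, count now 2. Cache: [74(c=2) 87(c=6)]
  15. access 67: MISS, evict 74(c=2). Cache: [67(c=1) 87(c=6)]
  16. access 74: MISS, evict 67(c=1). Cache: [74(c=1) 87(c=6)]
  17. access 74: HIT, count now 2. Cache: [74(c=2) 87(c=6)]
Total: 7 hits, 10 misses, 8 evictions

Answer: 74 87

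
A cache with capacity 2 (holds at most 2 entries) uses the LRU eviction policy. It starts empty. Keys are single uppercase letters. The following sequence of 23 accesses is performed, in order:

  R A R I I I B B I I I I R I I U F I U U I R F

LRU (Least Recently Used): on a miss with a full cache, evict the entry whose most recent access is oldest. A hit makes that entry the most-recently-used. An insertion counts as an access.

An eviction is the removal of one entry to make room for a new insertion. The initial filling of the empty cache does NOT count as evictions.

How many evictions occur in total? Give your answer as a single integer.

Answer: 9

Derivation:
LRU simulation (capacity=2):
  1. access R: MISS. Cache (LRU->MRU): [R]
  2. access A: MISS. Cache (LRU->MRU): [R A]
  3. access R: HIT. Cache (LRU->MRU): [A R]
  4. access I: MISS, evict A. Cache (LRU->MRU): [R I]
  5. access I: HIT. Cache (LRU->MRU): [R I]
  6. access I: HIT. Cache (LRU->MRU): [R I]
  7. access B: MISS, evict R. Cache (LRU->MRU): [I B]
  8. access B: HIT. Cache (LRU->MRU): [I B]
  9. access I: HIT. Cache (LRU->MRU): [B I]
  10. access I: HIT. Cache (LRU->MRU): [B I]
  11. access I: HIT. Cache (LRU->MRU): [B I]
  12. access I: HIT. Cache (LRU->MRU): [B I]
  13. access R: MISS, evict B. Cache (LRU->MRU): [I R]
  14. access I: HIT. Cache (LRU->MRU): [R I]
  15. access I: HIT. Cache (LRU->MRU): [R I]
  16. access U: MISS, evict R. Cache (LRU->MRU): [I U]
  17. access F: MISS, evict I. Cache (LRU->MRU): [U F]
  18. access I: MISS, evict U. Cache (LRU->MRU): [F I]
  19. access U: MISS, evict F. Cache (LRU->MRU): [I U]
  20. access U: HIT. Cache (LRU->MRU): [I U]
  21. access I: HIT. Cache (LRU->MRU): [U I]
  22. access R: MISS, evict U. Cache (LRU->MRU): [I R]
  23. access F: MISS, evict I. Cache (LRU->MRU): [R F]
Total: 12 hits, 11 misses, 9 evictions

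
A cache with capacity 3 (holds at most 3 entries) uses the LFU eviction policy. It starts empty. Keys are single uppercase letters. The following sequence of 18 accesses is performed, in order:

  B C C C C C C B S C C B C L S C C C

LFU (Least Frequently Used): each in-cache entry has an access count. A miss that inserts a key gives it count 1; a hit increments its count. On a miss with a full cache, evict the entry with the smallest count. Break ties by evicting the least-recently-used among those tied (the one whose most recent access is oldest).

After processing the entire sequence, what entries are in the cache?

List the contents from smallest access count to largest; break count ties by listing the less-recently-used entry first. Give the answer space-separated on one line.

LFU simulation (capacity=3):
  1. access B: MISS. Cache: [B(c=1)]
  2. access C: MISS. Cache: [B(c=1) C(c=1)]
  3. access C: HIT, count now 2. Cache: [B(c=1) C(c=2)]
  4. access C: HIT, count now 3. Cache: [B(c=1) C(c=3)]
  5. access C: HIT, count now 4. Cache: [B(c=1) C(c=4)]
  6. access C: HIT, count now 5. Cache: [B(c=1) C(c=5)]
  7. access C: HIT, count now 6. Cache: [B(c=1) C(c=6)]
  8. access B: HIT, count now 2. Cache: [B(c=2) C(c=6)]
  9. access S: MISS. Cache: [S(c=1) B(c=2) C(c=6)]
  10. access C: HIT, count now 7. Cache: [S(c=1) B(c=2) C(c=7)]
  11. access C: HIT, count now 8. Cache: [S(c=1) B(c=2) C(c=8)]
  12. access B: HIT, count now 3. Cache: [S(c=1) B(c=3) C(c=8)]
  13. access C: HIT, count now 9. Cache: [S(c=1) B(c=3) C(c=9)]
  14. access L: MISS, evict S(c=1). Cache: [L(c=1) B(c=3) C(c=9)]
  15. access S: MISS, evict L(c=1). Cache: [S(c=1) B(c=3) C(c=9)]
  16. access C: HIT, count now 10. Cache: [S(c=1) B(c=3) C(c=10)]
  17. access C: HIT, count now 11. Cache: [S(c=1) B(c=3) C(c=11)]
  18. access C: HIT, count now 12. Cache: [S(c=1) B(c=3) C(c=12)]
Total: 13 hits, 5 misses, 2 evictions

Answer: S B C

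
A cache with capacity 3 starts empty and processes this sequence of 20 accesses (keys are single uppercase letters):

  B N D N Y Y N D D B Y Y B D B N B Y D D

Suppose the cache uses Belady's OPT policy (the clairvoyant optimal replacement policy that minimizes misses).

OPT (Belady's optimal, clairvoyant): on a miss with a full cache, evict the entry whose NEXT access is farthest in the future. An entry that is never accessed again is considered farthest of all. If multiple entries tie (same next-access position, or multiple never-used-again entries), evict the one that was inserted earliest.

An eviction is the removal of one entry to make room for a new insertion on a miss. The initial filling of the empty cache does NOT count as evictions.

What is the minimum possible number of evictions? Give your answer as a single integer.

OPT (Belady) simulation (capacity=3):
  1. access B: MISS. Cache: [B]
  2. access N: MISS. Cache: [B N]
  3. access D: MISS. Cache: [B N D]
  4. access N: HIT. Next use of N: step 7. Cache: [B N D]
  5. access Y: MISS, evict B (next use: step 10). Cache: [N D Y]
  6. access Y: HIT. Next use of Y: step 11. Cache: [N D Y]
  7. access N: HIT. Next use of N: step 16. Cache: [N D Y]
  8. access D: HIT. Next use of D: step 9. Cache: [N D Y]
  9. access D: HIT. Next use of D: step 14. Cache: [N D Y]
  10. access B: MISS, evict N (next use: step 16). Cache: [D Y B]
  11. access Y: HIT. Next use of Y: step 12. Cache: [D Y B]
  12. access Y: HIT. Next use of Y: step 18. Cache: [D Y B]
  13. access B: HIT. Next use of B: step 15. Cache: [D Y B]
  14. access D: HIT. Next use of D: step 19. Cache: [D Y B]
  15. access B: HIT. Next use of B: step 17. Cache: [D Y B]
  16. access N: MISS, evict D (next use: step 19). Cache: [Y B N]
  17. access B: HIT. Next use of B: never. Cache: [Y B N]
  18. access Y: HIT. Next use of Y: never. Cache: [Y B N]
  19. access D: MISS, evict Y (next use: never). Cache: [B N D]
  20. access D: HIT. Next use of D: never. Cache: [B N D]
Total: 13 hits, 7 misses, 4 evictions

Answer: 4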